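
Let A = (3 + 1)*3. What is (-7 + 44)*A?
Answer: 444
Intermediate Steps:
A = 12 (A = 4*3 = 12)
(-7 + 44)*A = (-7 + 44)*12 = 37*12 = 444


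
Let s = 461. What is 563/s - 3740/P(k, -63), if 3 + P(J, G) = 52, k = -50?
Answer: -1696553/22589 ≈ -75.105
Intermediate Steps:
P(J, G) = 49 (P(J, G) = -3 + 52 = 49)
563/s - 3740/P(k, -63) = 563/461 - 3740/49 = -1696553/22589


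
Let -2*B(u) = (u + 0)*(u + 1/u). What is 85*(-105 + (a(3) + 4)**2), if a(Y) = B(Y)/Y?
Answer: -76160/9 ≈ -8462.2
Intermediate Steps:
B(u) = -u*(u + 1/u)/2 (B(u) = -(u + 0)*(u + 1/u)/2 = -u*(u + 1/u)/2)
a(Y) = (-1/2 - Y**2/2)/Y
85*(-105 + (a(3) + 4)**2) = 85*(-105 + ((1/2)*(-1 - 1*3**2)/3 + 4)**2) = 85*(-105 + ((1/2)*(1/3)*(-1 - 1*9) + 4)**2) = 85*(-105 + ((1/2)*(1/3)*(-1 - 9) + 4)**2) = 85*(-105 + ((1/2)*(1/3)*(-10) + 4)**2) = 85*(-105 + (-5/3 + 4)**2) = 85*(-105 + (7/3)**2) = 85*(-105 + 49/9) = 85*(-896/9) = -76160/9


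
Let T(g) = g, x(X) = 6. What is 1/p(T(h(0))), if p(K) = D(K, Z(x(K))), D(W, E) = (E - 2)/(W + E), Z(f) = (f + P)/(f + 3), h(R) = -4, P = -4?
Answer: 17/8 ≈ 2.1250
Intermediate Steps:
Z(f) = (-4 + f)/(3 + f) (Z(f) = (f - 4)/(f + 3) = (-4 + f)/(3 + f))
D(W, E) = (-2 + E)/(E + W)
p(K) = -16/(9*(2/9 + K)) (p(K) = (-2 + (-4 + 6)/(3 + 6))/((-4 + 6)/(3 + 6) + K) = (-2 + 2/9)/(2/9 + K) = -16/9/(2/9 + K) = -16/(9*(2/9 + K)))
1/p(T(h(0))) = 1/(-16/(2 + 9*(-4))) = 1/(-16/(2 - 36)) = 1/(-16/(-34)) = 1/(-16*(-1/34)) = 1/(8/17) = 17/8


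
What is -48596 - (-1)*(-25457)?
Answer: -74053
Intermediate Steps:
-48596 - (-1)*(-25457) = -48596 - 1*25457 = -48596 - 25457 = -74053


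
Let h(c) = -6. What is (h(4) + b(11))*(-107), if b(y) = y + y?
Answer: -1712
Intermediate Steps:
b(y) = 2*y
(h(4) + b(11))*(-107) = (-6 + 2*11)*(-107) = (-6 + 22)*(-107) = 16*(-107) = -1712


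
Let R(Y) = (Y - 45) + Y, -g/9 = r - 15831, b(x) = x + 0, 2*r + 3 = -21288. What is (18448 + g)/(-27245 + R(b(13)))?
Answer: -513473/54528 ≈ -9.4167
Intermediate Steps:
r = -21291/2 (r = -3/2 + (1/2)*(-21288) = -3/2 - 10644 = -21291/2 ≈ -10646.)
b(x) = x
g = 476577/2 (g = -9*(-21291/2 - 15831) = -9*(-52953/2) = 476577/2 ≈ 2.3829e+5)
R(Y) = -45 + 2*Y (R(Y) = (-45 + Y) + Y = -45 + 2*Y)
(18448 + g)/(-27245 + R(b(13))) = (18448 + 476577/2)/(-27245 + (-45 + 2*13)) = 513473/(2*(-27245 + (-45 + 26))) = 513473/(2*(-27245 - 19)) = (513473/2)/(-27264) = (513473/2)*(-1/27264) = -513473/54528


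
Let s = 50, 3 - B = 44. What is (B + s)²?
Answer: 81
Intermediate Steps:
B = -41 (B = 3 - 1*44 = 3 - 44 = -41)
(B + s)² = (-41 + 50)² = 9² = 81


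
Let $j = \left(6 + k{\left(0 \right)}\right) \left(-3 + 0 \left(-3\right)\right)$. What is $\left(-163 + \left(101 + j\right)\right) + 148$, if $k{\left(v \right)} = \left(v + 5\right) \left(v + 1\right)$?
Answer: $53$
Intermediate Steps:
$k{\left(v \right)} = \left(1 + v\right) \left(5 + v\right)$ ($k{\left(v \right)} = \left(5 + v\right) \left(1 + v\right) = \left(1 + v\right) \left(5 + v\right)$)
$j = -33$ ($j = \left(6 + \left(5 + 0^{2} + 6 \cdot 0\right)\right) \left(-3 + 0 \left(-3\right)\right) = \left(6 + \left(5 + 0 + 0\right)\right) \left(-3 + 0\right) = \left(6 + 5\right) \left(-3\right) = 11 \left(-3\right) = -33$)
$\left(-163 + \left(101 + j\right)\right) + 148 = \left(-163 + \left(101 - 33\right)\right) + 148 = \left(-163 + 68\right) + 148 = -95 + 148 = 53$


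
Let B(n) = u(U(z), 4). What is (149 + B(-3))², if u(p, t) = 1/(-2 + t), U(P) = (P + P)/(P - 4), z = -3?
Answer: 89401/4 ≈ 22350.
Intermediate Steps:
U(P) = 2*P/(-4 + P) (U(P) = (2*P)/(-4 + P) = 2*P/(-4 + P))
B(n) = ½ (B(n) = 1/(-2 + 4) = 1/2 = ½)
(149 + B(-3))² = (149 + ½)² = (299/2)² = 89401/4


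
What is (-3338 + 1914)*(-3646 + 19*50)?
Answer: 3839104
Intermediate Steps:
(-3338 + 1914)*(-3646 + 19*50) = -1424*(-3646 + 950) = -1424*(-2696) = 3839104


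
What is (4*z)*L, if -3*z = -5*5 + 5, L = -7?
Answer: -560/3 ≈ -186.67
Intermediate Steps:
z = 20/3 (z = -(-5*5 + 5)/3 = -(-25 + 5)/3 = -⅓*(-20) = 20/3 ≈ 6.6667)
(4*z)*L = (4*(20/3))*(-7) = (80/3)*(-7) = -560/3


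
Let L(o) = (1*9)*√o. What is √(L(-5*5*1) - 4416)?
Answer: √(-4416 + 45*I) ≈ 0.3386 + 66.454*I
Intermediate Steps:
L(o) = 9*√o
√(L(-5*5*1) - 4416) = √(9*√(-5*5*1) - 4416) = √(9*√(-25*1) - 4416) = √(9*√(-25) - 4416) = √(9*(5*I) - 4416) = √(45*I - 4416) = √(-4416 + 45*I)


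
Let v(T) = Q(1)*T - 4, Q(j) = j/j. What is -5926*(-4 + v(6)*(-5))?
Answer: 82964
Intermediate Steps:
Q(j) = 1
v(T) = -4 + T (v(T) = 1*T - 4 = T - 4 = -4 + T)
-5926*(-4 + v(6)*(-5)) = -5926*(-4 + (-4 + 6)*(-5)) = -5926*(-4 + 2*(-5)) = -5926*(-4 - 10) = -5926*(-14) = 82964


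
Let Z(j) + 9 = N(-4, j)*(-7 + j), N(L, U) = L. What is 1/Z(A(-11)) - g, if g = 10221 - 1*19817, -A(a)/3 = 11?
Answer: 1448997/151 ≈ 9596.0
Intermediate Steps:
A(a) = -33 (A(a) = -3*11 = -33)
Z(j) = 19 - 4*j (Z(j) = -9 - 4*(-7 + j) = -9 + (28 - 4*j) = 19 - 4*j)
g = -9596 (g = 10221 - 19817 = -9596)
1/Z(A(-11)) - g = 1/(19 - 4*(-33)) - 1*(-9596) = 1/(19 + 132) + 9596 = 1/151 + 9596 = 1448997/151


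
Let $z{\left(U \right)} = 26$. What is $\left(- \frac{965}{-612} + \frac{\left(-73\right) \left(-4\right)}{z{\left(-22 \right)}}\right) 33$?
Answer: $\frac{1120867}{2652} \approx 422.65$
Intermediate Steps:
$\left(- \frac{965}{-612} + \frac{\left(-73\right) \left(-4\right)}{z{\left(-22 \right)}}\right) 33 = \left(- \frac{965}{-612} + \frac{\left(-73\right) \left(-4\right)}{26}\right) 33 = \left(\left(-965\right) \left(- \frac{1}{612}\right) + 292 \cdot \frac{1}{26}\right) 33 = \left(\frac{965}{612} + \frac{146}{13}\right) 33 = \frac{101897}{7956} \cdot 33 = \frac{1120867}{2652}$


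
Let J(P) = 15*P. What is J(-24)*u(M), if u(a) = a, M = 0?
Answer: 0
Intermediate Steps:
J(-24)*u(M) = (15*(-24))*0 = -360*0 = 0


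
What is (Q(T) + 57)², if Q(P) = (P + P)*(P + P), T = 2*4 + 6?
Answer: 707281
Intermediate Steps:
T = 14 (T = 8 + 6 = 14)
Q(P) = 4*P² (Q(P) = (2*P)*(2*P) = 4*P²)
(Q(T) + 57)² = (4*14² + 57)² = (4*196 + 57)² = (784 + 57)² = 841² = 707281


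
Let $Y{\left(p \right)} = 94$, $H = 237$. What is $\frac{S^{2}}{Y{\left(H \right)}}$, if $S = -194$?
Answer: $\frac{18818}{47} \approx 400.38$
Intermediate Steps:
$\frac{S^{2}}{Y{\left(H \right)}} = \frac{\left(-194\right)^{2}}{94} = 37636 \cdot \frac{1}{94} = \frac{18818}{47}$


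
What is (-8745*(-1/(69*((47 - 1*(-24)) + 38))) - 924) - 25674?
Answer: -66678271/2507 ≈ -26597.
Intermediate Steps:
(-8745*(-1/(69*((47 - 1*(-24)) + 38))) - 924) - 25674 = (-8745*(-1/(69*((47 + 24) + 38))) - 924) - 25674 = (-8745*(-1/(69*(71 + 38))) - 924) - 25674 = (-8745/(109*(-69)) - 924) - 25674 = (-8745/(-7521) - 924) - 25674 = (-8745*(-1/7521) - 924) - 25674 = (2915/2507 - 924) - 25674 = -2313553/2507 - 25674 = -66678271/2507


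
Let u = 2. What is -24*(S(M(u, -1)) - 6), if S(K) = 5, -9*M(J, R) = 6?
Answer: 24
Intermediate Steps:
M(J, R) = -2/3 (M(J, R) = -1/9*6 = -2/3)
-24*(S(M(u, -1)) - 6) = -24*(5 - 6) = -24*(-1) = 24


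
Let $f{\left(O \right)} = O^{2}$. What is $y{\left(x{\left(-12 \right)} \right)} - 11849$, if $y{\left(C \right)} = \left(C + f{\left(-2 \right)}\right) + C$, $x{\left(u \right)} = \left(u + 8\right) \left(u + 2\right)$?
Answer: $-11765$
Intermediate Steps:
$x{\left(u \right)} = \left(2 + u\right) \left(8 + u\right)$ ($x{\left(u \right)} = \left(8 + u\right) \left(2 + u\right) = \left(2 + u\right) \left(8 + u\right)$)
$y{\left(C \right)} = 4 + 2 C$ ($y{\left(C \right)} = \left(C + \left(-2\right)^{2}\right) + C = \left(C + 4\right) + C = \left(4 + C\right) + C = 4 + 2 C$)
$y{\left(x{\left(-12 \right)} \right)} - 11849 = \left(4 + 2 \left(16 + \left(-12\right)^{2} + 10 \left(-12\right)\right)\right) - 11849 = \left(4 + 2 \left(16 + 144 - 120\right)\right) - 11849 = \left(4 + 2 \cdot 40\right) - 11849 = \left(4 + 80\right) - 11849 = 84 - 11849 = -11765$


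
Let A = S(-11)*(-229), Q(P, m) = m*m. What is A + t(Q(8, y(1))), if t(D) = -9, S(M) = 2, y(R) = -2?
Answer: -467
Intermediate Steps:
Q(P, m) = m**2
A = -458 (A = 2*(-229) = -458)
A + t(Q(8, y(1))) = -458 - 9 = -467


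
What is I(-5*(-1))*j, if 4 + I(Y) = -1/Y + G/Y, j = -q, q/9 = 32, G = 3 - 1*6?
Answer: 6912/5 ≈ 1382.4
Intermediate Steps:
G = -3 (G = 3 - 6 = -3)
q = 288 (q = 9*32 = 288)
j = -288 (j = -1*288 = -288)
I(Y) = -4 - 4/Y (I(Y) = -4 + (-1/Y - 3/Y) = -4 - 4/Y)
I(-5*(-1))*j = (-4 - 4/((-5*(-1))))*(-288) = (-4 - 4/5)*(-288) = (-4 - 4*⅕)*(-288) = (-4 - ⅘)*(-288) = -24/5*(-288) = 6912/5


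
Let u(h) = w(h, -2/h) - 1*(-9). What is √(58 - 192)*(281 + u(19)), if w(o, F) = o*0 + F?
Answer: 5508*I*√134/19 ≈ 3355.8*I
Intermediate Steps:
w(o, F) = F (w(o, F) = 0 + F = F)
u(h) = 9 - 2/h (u(h) = -2/h - 1*(-9) = -2/h + 9 = 9 - 2/h)
√(58 - 192)*(281 + u(19)) = √(58 - 192)*(281 + (9 - 2/19)) = √(-134)*(281 + (9 - 2*1/19)) = (I*√134)*(281 + (9 - 2/19)) = (I*√134)*(281 + 169/19) = (I*√134)*(5508/19) = 5508*I*√134/19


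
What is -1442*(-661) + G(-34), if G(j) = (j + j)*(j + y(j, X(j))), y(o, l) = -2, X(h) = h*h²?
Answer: 955610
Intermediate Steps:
X(h) = h³
G(j) = 2*j*(-2 + j) (G(j) = (j + j)*(j - 2) = (2*j)*(-2 + j) = 2*j*(-2 + j))
-1442*(-661) + G(-34) = -1442*(-661) + 2*(-34)*(-2 - 34) = 953162 + 2*(-34)*(-36) = 953162 + 2448 = 955610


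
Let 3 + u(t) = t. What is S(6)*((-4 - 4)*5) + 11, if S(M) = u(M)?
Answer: -109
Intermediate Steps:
u(t) = -3 + t
S(M) = -3 + M
S(6)*((-4 - 4)*5) + 11 = (-3 + 6)*((-4 - 4)*5) + 11 = 3*(-8*5) + 11 = 3*(-40) + 11 = -120 + 11 = -109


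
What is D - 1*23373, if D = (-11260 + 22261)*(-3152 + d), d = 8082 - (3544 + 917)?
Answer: 5136096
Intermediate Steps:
d = 3621 (d = 8082 - 1*4461 = 8082 - 4461 = 3621)
D = 5159469 (D = (-11260 + 22261)*(-3152 + 3621) = 11001*469 = 5159469)
D - 1*23373 = 5159469 - 1*23373 = 5159469 - 23373 = 5136096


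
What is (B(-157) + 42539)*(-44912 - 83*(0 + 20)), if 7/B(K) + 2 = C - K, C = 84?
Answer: -473489513616/239 ≈ -1.9811e+9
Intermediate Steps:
B(K) = 7/(82 - K) (B(K) = 7/(-2 + (84 - K)) = 7/(82 - K))
(B(-157) + 42539)*(-44912 - 83*(0 + 20)) = (-7/(-82 - 157) + 42539)*(-44912 - 83*(0 + 20)) = (-7/(-239) + 42539)*(-44912 - 83*20) = (-7*(-1/239) + 42539)*(-44912 - 1660) = (7/239 + 42539)*(-46572) = (10166828/239)*(-46572) = -473489513616/239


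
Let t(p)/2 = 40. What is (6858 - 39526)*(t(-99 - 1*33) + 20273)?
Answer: -664891804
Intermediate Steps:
t(p) = 80 (t(p) = 2*40 = 80)
(6858 - 39526)*(t(-99 - 1*33) + 20273) = (6858 - 39526)*(80 + 20273) = -32668*20353 = -664891804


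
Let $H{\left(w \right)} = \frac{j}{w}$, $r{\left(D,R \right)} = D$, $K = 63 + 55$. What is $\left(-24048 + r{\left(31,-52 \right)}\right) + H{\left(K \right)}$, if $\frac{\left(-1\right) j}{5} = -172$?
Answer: $- \frac{1416573}{59} \approx -24010.0$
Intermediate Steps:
$j = 860$ ($j = \left(-5\right) \left(-172\right) = 860$)
$K = 118$
$H{\left(w \right)} = \frac{860}{w}$
$\left(-24048 + r{\left(31,-52 \right)}\right) + H{\left(K \right)} = \left(-24048 + 31\right) + \frac{860}{118} = -24017 + 860 \cdot \frac{1}{118} = -24017 + \frac{430}{59} = - \frac{1416573}{59}$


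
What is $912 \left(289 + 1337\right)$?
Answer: $1482912$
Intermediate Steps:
$912 \left(289 + 1337\right) = 912 \cdot 1626 = 1482912$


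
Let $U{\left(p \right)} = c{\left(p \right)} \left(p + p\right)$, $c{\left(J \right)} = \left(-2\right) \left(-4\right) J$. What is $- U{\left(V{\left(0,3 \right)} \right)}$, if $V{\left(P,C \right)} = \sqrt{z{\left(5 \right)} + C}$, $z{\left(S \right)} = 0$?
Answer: $-48$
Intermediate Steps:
$c{\left(J \right)} = 8 J$
$V{\left(P,C \right)} = \sqrt{C}$ ($V{\left(P,C \right)} = \sqrt{0 + C} = \sqrt{C}$)
$U{\left(p \right)} = 16 p^{2}$ ($U{\left(p \right)} = 8 p \left(p + p\right) = 8 p 2 p = 16 p^{2}$)
$- U{\left(V{\left(0,3 \right)} \right)} = - 16 \left(\sqrt{3}\right)^{2} = - 16 \cdot 3 = \left(-1\right) 48 = -48$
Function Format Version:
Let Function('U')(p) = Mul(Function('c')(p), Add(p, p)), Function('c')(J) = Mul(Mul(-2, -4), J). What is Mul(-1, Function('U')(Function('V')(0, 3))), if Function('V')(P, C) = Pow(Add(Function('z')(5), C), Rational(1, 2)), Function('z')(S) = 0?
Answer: -48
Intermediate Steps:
Function('c')(J) = Mul(8, J)
Function('V')(P, C) = Pow(C, Rational(1, 2)) (Function('V')(P, C) = Pow(Add(0, C), Rational(1, 2)) = Pow(C, Rational(1, 2)))
Function('U')(p) = Mul(16, Pow(p, 2)) (Function('U')(p) = Mul(Mul(8, p), Add(p, p)) = Mul(Mul(8, p), Mul(2, p)) = Mul(16, Pow(p, 2)))
Mul(-1, Function('U')(Function('V')(0, 3))) = Mul(-1, Mul(16, Pow(Pow(3, Rational(1, 2)), 2))) = Mul(-1, Mul(16, 3)) = Mul(-1, 48) = -48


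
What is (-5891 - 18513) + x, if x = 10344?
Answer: -14060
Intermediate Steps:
(-5891 - 18513) + x = (-5891 - 18513) + 10344 = -24404 + 10344 = -14060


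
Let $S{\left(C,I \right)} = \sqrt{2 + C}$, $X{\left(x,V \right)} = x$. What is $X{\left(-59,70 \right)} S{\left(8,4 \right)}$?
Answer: $- 59 \sqrt{10} \approx -186.57$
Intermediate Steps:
$X{\left(-59,70 \right)} S{\left(8,4 \right)} = - 59 \sqrt{2 + 8} = - 59 \sqrt{10}$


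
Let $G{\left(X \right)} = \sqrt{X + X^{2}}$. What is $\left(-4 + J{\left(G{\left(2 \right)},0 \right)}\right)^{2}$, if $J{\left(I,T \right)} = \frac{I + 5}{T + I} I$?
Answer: $7 + 2 \sqrt{6} \approx 11.899$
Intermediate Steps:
$J{\left(I,T \right)} = \frac{I \left(5 + I\right)}{I + T}$ ($J{\left(I,T \right)} = \frac{5 + I}{I + T} I = \frac{I \left(5 + I\right)}{I + T}$)
$\left(-4 + J{\left(G{\left(2 \right)},0 \right)}\right)^{2} = \left(-4 + \frac{\sqrt{2 \left(1 + 2\right)} \left(5 + \sqrt{2 \left(1 + 2\right)}\right)}{\sqrt{2 \left(1 + 2\right)} + 0}\right)^{2} = \left(-4 + \frac{\sqrt{2 \cdot 3} \left(5 + \sqrt{2 \cdot 3}\right)}{\sqrt{2 \cdot 3} + 0}\right)^{2} = \left(-4 + \frac{\sqrt{6} \left(5 + \sqrt{6}\right)}{\sqrt{6} + 0}\right)^{2} = \left(-4 + \frac{\sqrt{6} \left(5 + \sqrt{6}\right)}{\sqrt{6}}\right)^{2} = \left(-4 + \sqrt{6} \frac{\sqrt{6}}{6} \left(5 + \sqrt{6}\right)\right)^{2} = \left(-4 + \left(5 + \sqrt{6}\right)\right)^{2} = \left(1 + \sqrt{6}\right)^{2}$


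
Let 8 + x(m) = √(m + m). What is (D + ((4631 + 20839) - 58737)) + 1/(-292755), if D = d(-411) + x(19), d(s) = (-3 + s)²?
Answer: 40435613354/292755 + √38 ≈ 1.3813e+5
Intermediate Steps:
x(m) = -8 + √2*√m (x(m) = -8 + √(m + m) = -8 + √(2*m) = -8 + √2*√m)
D = 171388 + √38 (D = (-3 - 411)² + (-8 + √2*√19) = (-414)² + (-8 + √38) = 171396 + (-8 + √38) = 171388 + √38 ≈ 1.7139e+5)
(D + ((4631 + 20839) - 58737)) + 1/(-292755) = ((171388 + √38) + ((4631 + 20839) - 58737)) + 1/(-292755) = ((171388 + √38) + (25470 - 58737)) - 1/292755 = ((171388 + √38) - 33267) - 1/292755 = (138121 + √38) - 1/292755 = 40435613354/292755 + √38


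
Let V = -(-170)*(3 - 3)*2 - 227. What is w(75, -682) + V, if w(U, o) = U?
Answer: -152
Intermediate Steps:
V = -227 (V = -(-170)*0*2 - 227 = -(-170)*0 - 227 = -170*0 - 227 = 0 - 227 = -227)
w(75, -682) + V = 75 - 227 = -152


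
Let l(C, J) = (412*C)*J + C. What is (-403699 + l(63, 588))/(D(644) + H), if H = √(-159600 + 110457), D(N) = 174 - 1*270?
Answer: -475471744/19453 - 14858492*I*√49143/58359 ≈ -24442.0 - 56441.0*I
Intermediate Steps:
D(N) = -96 (D(N) = 174 - 270 = -96)
H = I*√49143 (H = √(-49143) = I*√49143 ≈ 221.68*I)
l(C, J) = C + 412*C*J (l(C, J) = 412*C*J + C = C + 412*C*J)
(-403699 + l(63, 588))/(D(644) + H) = (-403699 + 63*(1 + 412*588))/(-96 + I*√49143) = (-403699 + 63*(1 + 242256))/(-96 + I*√49143) = (-403699 + 63*242257)/(-96 + I*√49143) = (-403699 + 15262191)/(-96 + I*√49143) = 14858492/(-96 + I*√49143)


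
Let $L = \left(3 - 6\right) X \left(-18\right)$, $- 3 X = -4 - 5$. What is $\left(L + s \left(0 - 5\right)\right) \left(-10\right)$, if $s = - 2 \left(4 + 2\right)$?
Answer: $-2220$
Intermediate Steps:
$X = 3$ ($X = - \frac{-4 - 5}{3} = \left(- \frac{1}{3}\right) \left(-9\right) = 3$)
$s = -12$ ($s = \left(-2\right) 6 = -12$)
$L = 162$ ($L = \left(3 - 6\right) 3 \left(-18\right) = \left(-3\right) 3 \left(-18\right) = \left(-9\right) \left(-18\right) = 162$)
$\left(L + s \left(0 - 5\right)\right) \left(-10\right) = \left(162 - 12 \left(0 - 5\right)\right) \left(-10\right) = \left(162 - -60\right) \left(-10\right) = \left(162 + 60\right) \left(-10\right) = 222 \left(-10\right) = -2220$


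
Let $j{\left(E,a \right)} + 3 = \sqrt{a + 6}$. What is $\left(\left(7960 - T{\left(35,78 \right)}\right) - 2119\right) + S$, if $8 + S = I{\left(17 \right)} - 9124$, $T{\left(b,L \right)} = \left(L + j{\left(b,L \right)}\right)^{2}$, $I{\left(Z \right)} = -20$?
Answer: $-9020 - 300 \sqrt{21} \approx -10395.0$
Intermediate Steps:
$j{\left(E,a \right)} = -3 + \sqrt{6 + a}$ ($j{\left(E,a \right)} = -3 + \sqrt{a + 6} = -3 + \sqrt{6 + a}$)
$T{\left(b,L \right)} = \left(-3 + L + \sqrt{6 + L}\right)^{2}$ ($T{\left(b,L \right)} = \left(L + \left(-3 + \sqrt{6 + L}\right)\right)^{2} = \left(-3 + L + \sqrt{6 + L}\right)^{2}$)
$S = -9152$ ($S = -8 - 9144 = -9152$)
$\left(\left(7960 - T{\left(35,78 \right)}\right) - 2119\right) + S = \left(\left(7960 - \left(-3 + 78 + \sqrt{6 + 78}\right)^{2}\right) - 2119\right) - 9152 = \left(\left(7960 - \left(-3 + 78 + \sqrt{84}\right)^{2}\right) - 2119\right) - 9152 = \left(\left(7960 - \left(-3 + 78 + 2 \sqrt{21}\right)^{2}\right) - 2119\right) - 9152 = \left(\left(7960 - \left(75 + 2 \sqrt{21}\right)^{2}\right) - 2119\right) - 9152 = \left(5841 - \left(75 + 2 \sqrt{21}\right)^{2}\right) - 9152 = -3311 - \left(75 + 2 \sqrt{21}\right)^{2}$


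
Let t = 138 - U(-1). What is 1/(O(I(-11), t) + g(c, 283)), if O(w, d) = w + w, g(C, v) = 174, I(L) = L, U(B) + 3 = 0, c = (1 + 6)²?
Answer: 1/152 ≈ 0.0065789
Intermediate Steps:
c = 49 (c = 7² = 49)
U(B) = -3 (U(B) = -3 + 0 = -3)
t = 141 (t = 138 - 1*(-3) = 138 + 3 = 141)
O(w, d) = 2*w
1/(O(I(-11), t) + g(c, 283)) = 1/(2*(-11) + 174) = 1/(-22 + 174) = 1/152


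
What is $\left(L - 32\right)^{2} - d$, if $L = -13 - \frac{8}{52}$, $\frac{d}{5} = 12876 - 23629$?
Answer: $\frac{9430854}{169} \approx 55804.0$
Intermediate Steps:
$d = -53765$ ($d = 5 \left(12876 - 23629\right) = 5 \left(-10753\right) = -53765$)
$L = - \frac{171}{13}$ ($L = -13 - \frac{2}{13} = - \frac{171}{13} \approx -13.154$)
$\left(L - 32\right)^{2} - d = \left(- \frac{171}{13} - 32\right)^{2} - -53765 = \left(- \frac{587}{13}\right)^{2} + 53765 = \frac{344569}{169} + 53765 = \frac{9430854}{169}$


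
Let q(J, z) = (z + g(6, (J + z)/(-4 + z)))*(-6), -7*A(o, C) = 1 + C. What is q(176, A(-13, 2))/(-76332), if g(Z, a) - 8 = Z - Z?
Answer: 53/89054 ≈ 0.00059514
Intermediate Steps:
A(o, C) = -1/7 - C/7 (A(o, C) = -(1 + C)/7 = -1/7 - C/7)
g(Z, a) = 8 (g(Z, a) = 8 + (Z - Z) = 8 + 0 = 8)
q(J, z) = -48 - 6*z (q(J, z) = (z + 8)*(-6) = (8 + z)*(-6) = -48 - 6*z)
q(176, A(-13, 2))/(-76332) = (-48 - 6*(-1/7 - 1/7*2))/(-76332) = (-48 - 6*(-1/7 - 2/7))*(-1/76332) = (-48 - 6*(-3/7))*(-1/76332) = (-48 + 18/7)*(-1/76332) = -318/7*(-1/76332) = 53/89054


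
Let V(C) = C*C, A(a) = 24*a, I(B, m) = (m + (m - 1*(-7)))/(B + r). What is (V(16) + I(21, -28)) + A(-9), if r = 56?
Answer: 433/11 ≈ 39.364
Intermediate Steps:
I(B, m) = (7 + 2*m)/(56 + B) (I(B, m) = (m + (m - 1*(-7)))/(B + 56) = (m + (m + 7))/(56 + B) = (m + (7 + m))/(56 + B) = (7 + 2*m)/(56 + B))
V(C) = C²
(V(16) + I(21, -28)) + A(-9) = (16² + (7 + 2*(-28))/(56 + 21)) + 24*(-9) = (256 + (7 - 56)/77) - 216 = (256 + (1/77)*(-49)) - 216 = (256 - 7/11) - 216 = 2809/11 - 216 = 433/11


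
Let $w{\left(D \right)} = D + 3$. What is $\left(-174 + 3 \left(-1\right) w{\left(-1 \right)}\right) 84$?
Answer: $-15120$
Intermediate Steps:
$w{\left(D \right)} = 3 + D$
$\left(-174 + 3 \left(-1\right) w{\left(-1 \right)}\right) 84 = \left(-174 + 3 \left(-1\right) \left(3 - 1\right)\right) 84 = \left(-174 - 6\right) 84 = \left(-180\right) 84 = -15120$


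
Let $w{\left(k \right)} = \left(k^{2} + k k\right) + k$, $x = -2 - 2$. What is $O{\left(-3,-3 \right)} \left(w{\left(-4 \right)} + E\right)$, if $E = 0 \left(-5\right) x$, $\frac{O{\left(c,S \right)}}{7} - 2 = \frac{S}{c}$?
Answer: $588$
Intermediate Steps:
$O{\left(c,S \right)} = 14 + \frac{7 S}{c}$ ($O{\left(c,S \right)} = 14 + 7 \frac{S}{c} = 14 + \frac{7 S}{c}$)
$x = -4$ ($x = -2 - 2 = -4$)
$w{\left(k \right)} = k + 2 k^{2}$ ($w{\left(k \right)} = \left(k^{2} + k^{2}\right) + k = 2 k^{2} + k = k + 2 k^{2}$)
$E = 0$ ($E = 0 \left(-5\right) \left(-4\right) = 0 \left(-4\right) = 0$)
$O{\left(-3,-3 \right)} \left(w{\left(-4 \right)} + E\right) = \left(14 + 7 \left(-3\right) \frac{1}{-3}\right) \left(- 4 \left(1 + 2 \left(-4\right)\right) + 0\right) = \left(14 + 7 \left(-3\right) \left(- \frac{1}{3}\right)\right) \left(- 4 \left(1 - 8\right) + 0\right) = \left(14 + 7\right) \left(\left(-4\right) \left(-7\right) + 0\right) = 21 \left(28 + 0\right) = 21 \cdot 28 = 588$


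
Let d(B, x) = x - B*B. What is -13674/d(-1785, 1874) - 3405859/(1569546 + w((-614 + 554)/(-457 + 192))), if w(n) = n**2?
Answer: -30404583808309489/14039341375927158 ≈ -2.1657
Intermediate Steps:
d(B, x) = x - B**2
-13674/d(-1785, 1874) - 3405859/(1569546 + w((-614 + 554)/(-457 + 192))) = -13674/(1874 - 1*(-1785)**2) - 3405859/(1569546 + ((-614 + 554)/(-457 + 192))**2) = -13674/(1874 - 1*3186225) - 3405859/(1569546 + (-60/(-265))**2) = -13674/(1874 - 3186225) - 3405859/(1569546 + (-60*(-1/265))**2) = -13674/(-3184351) - 3405859/(1569546 + (12/53)**2) = -13674*(-1/3184351) - 3405859/(1569546 + 144/2809) = 13674/3184351 - 3405859/4408854858/2809 = 13674/3184351 - 3405859*2809/4408854858 = 13674/3184351 - 9567057931/4408854858 = -30404583808309489/14039341375927158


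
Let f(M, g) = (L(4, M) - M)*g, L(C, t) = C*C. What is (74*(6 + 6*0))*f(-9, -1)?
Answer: -11100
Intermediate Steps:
L(C, t) = C²
f(M, g) = g*(16 - M) (f(M, g) = (4² - M)*g = (16 - M)*g = g*(16 - M))
(74*(6 + 6*0))*f(-9, -1) = (74*(6 + 6*0))*(-(16 - 1*(-9))) = (74*(6 + 0))*(-(16 + 9)) = (74*6)*(-1*25) = 444*(-25) = -11100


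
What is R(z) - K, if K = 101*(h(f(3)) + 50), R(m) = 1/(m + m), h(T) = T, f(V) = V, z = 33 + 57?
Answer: -963539/180 ≈ -5353.0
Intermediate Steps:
z = 90
R(m) = 1/(2*m)
K = 5353 (K = 101*(3 + 50) = 101*53 = 5353)
R(z) - K = (½)/90 - 1*5353 = (½)*(1/90) - 5353 = 1/180 - 5353 = -963539/180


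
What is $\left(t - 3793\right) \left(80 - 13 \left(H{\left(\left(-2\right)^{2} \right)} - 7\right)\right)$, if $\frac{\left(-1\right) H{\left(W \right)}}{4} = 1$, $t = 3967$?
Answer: $38802$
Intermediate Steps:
$H{\left(W \right)} = -4$ ($H{\left(W \right)} = \left(-4\right) 1 = -4$)
$\left(t - 3793\right) \left(80 - 13 \left(H{\left(\left(-2\right)^{2} \right)} - 7\right)\right) = \left(3967 - 3793\right) \left(80 - 13 \left(-4 - 7\right)\right) = 174 \left(80 - -143\right) = 174 \left(80 + 143\right) = 174 \cdot 223 = 38802$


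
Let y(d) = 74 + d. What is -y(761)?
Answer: -835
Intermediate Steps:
-y(761) = -(74 + 761) = -1*835 = -835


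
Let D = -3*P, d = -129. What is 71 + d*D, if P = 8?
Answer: 3167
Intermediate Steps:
D = -24 (D = -3*8 = -24)
71 + d*D = 71 - 129*(-24) = 71 + 3096 = 3167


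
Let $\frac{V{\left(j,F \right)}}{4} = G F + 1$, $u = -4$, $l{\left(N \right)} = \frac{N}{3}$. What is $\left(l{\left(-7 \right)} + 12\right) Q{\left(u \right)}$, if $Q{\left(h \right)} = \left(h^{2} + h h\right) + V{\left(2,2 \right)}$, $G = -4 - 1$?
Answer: $- \frac{116}{3} \approx -38.667$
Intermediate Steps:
$l{\left(N \right)} = \frac{N}{3}$ ($l{\left(N \right)} = N \frac{1}{3} = \frac{N}{3}$)
$G = -5$
$V{\left(j,F \right)} = 4 - 20 F$ ($V{\left(j,F \right)} = 4 \left(- 5 F + 1\right) = 4 \left(1 - 5 F\right) = 4 - 20 F$)
$Q{\left(h \right)} = -36 + 2 h^{2}$ ($Q{\left(h \right)} = \left(h^{2} + h h\right) + \left(4 - 40\right) = \left(h^{2} + h^{2}\right) + \left(4 - 40\right) = 2 h^{2} - 36 = -36 + 2 h^{2}$)
$\left(l{\left(-7 \right)} + 12\right) Q{\left(u \right)} = \left(\frac{1}{3} \left(-7\right) + 12\right) \left(-36 + 2 \left(-4\right)^{2}\right) = \left(- \frac{7}{3} + 12\right) \left(-36 + 2 \cdot 16\right) = \frac{29 \left(-36 + 32\right)}{3} = \frac{29}{3} \left(-4\right) = - \frac{116}{3}$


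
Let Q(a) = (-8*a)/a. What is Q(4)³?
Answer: -512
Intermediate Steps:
Q(a) = -8
Q(4)³ = (-8)³ = -512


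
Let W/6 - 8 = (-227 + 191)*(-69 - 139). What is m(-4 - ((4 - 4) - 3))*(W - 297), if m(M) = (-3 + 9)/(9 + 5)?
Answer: 134037/7 ≈ 19148.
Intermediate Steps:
m(M) = 3/7 (m(M) = 6/14 = 6*(1/14) = 3/7)
W = 44976 (W = 48 + 6*((-227 + 191)*(-69 - 139)) = 48 + 6*(-36*(-208)) = 48 + 6*7488 = 48 + 44928 = 44976)
m(-4 - ((4 - 4) - 3))*(W - 297) = 3*(44976 - 297)/7 = (3/7)*44679 = 134037/7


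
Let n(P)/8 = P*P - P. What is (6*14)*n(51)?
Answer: 1713600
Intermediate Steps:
n(P) = -8*P + 8*P**2 (n(P) = 8*(P*P - P) = 8*(P**2 - P) = -8*P + 8*P**2)
(6*14)*n(51) = (6*14)*(8*51*(-1 + 51)) = 84*(8*51*50) = 84*20400 = 1713600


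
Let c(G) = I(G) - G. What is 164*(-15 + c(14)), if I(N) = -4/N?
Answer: -33620/7 ≈ -4802.9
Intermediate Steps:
c(G) = -G - 4/G (c(G) = -4/G - G = -G - 4/G)
164*(-15 + c(14)) = 164*(-15 + (-1*14 - 4/14)) = 164*(-15 + (-14 - 4*1/14)) = 164*(-15 + (-14 - 2/7)) = 164*(-15 - 100/7) = 164*(-205/7) = -33620/7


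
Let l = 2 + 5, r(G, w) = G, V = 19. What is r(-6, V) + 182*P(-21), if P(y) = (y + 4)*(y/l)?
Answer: 9276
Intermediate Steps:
l = 7
P(y) = y*(4 + y)/7 (P(y) = (y + 4)*(y/7) = (4 + y)*(y*(⅐)) = (4 + y)*(y/7) = y*(4 + y)/7)
r(-6, V) + 182*P(-21) = -6 + 182*((⅐)*(-21)*(4 - 21)) = -6 + 182*((⅐)*(-21)*(-17)) = -6 + 182*51 = -6 + 9282 = 9276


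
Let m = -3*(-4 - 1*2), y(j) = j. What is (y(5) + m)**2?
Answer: 529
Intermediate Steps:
m = 18 (m = -3*(-4 - 2) = -3*(-6) = 18)
(y(5) + m)**2 = (5 + 18)**2 = 23**2 = 529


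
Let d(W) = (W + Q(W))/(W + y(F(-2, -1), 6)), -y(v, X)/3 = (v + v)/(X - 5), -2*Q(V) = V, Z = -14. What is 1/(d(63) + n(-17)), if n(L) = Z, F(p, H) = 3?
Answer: -10/133 ≈ -0.075188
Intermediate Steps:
Q(V) = -V/2
y(v, X) = -6*v/(-5 + X) (y(v, X) = -3*(v + v)/(X - 5) = -3*2*v/(-5 + X) = -6*v/(-5 + X))
n(L) = -14
d(W) = W/(2*(-18 + W)) (d(W) = (W - W/2)/(W - 6*3/(-5 + 6)) = (W/2)/(W - 6*3/1) = (W/2)/(W - 6*3*1) = (W/2)/(W - 18) = (W/2)/(-18 + W) = W/(2*(-18 + W)))
1/(d(63) + n(-17)) = 1/((1/2)*63/(-18 + 63) - 14) = 1/((1/2)*63/45 - 14) = 1/((1/2)*63*(1/45) - 14) = 1/(7/10 - 14) = 1/(-133/10) = -10/133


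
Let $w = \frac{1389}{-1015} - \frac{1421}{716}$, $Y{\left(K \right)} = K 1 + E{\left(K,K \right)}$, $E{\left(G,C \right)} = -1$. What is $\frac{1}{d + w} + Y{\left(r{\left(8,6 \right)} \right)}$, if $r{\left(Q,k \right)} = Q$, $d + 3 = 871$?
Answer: $\frac{4399341107}{628373481} \approx 7.0012$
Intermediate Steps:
$d = 868$ ($d = -3 + 871 = 868$)
$Y{\left(K \right)} = -1 + K$ ($Y{\left(K \right)} = K 1 - 1 = K - 1 = -1 + K$)
$w = - \frac{2436839}{726740}$ ($w = 1389 \left(- \frac{1}{1015}\right) - \frac{1421}{716} = - \frac{1389}{1015} - \frac{1421}{716} = - \frac{2436839}{726740} \approx -3.3531$)
$\frac{1}{d + w} + Y{\left(r{\left(8,6 \right)} \right)} = \frac{1}{868 - \frac{2436839}{726740}} + \left(-1 + 8\right) = \frac{1}{\frac{628373481}{726740}} + 7 = \frac{726740}{628373481} + 7 = \frac{4399341107}{628373481}$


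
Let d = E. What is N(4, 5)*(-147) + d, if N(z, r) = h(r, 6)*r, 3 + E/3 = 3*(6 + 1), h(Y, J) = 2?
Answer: -1416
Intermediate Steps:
E = 54 (E = -9 + 3*(3*(6 + 1)) = -9 + 3*(3*7) = -9 + 3*21 = -9 + 63 = 54)
N(z, r) = 2*r
d = 54
N(4, 5)*(-147) + d = (2*5)*(-147) + 54 = 10*(-147) + 54 = -1470 + 54 = -1416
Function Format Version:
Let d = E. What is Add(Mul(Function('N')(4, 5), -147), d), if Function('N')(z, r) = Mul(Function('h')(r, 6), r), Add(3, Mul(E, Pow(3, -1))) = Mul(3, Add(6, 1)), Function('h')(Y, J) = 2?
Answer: -1416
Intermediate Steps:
E = 54 (E = Add(-9, Mul(3, Mul(3, Add(6, 1)))) = Add(-9, Mul(3, Mul(3, 7))) = Add(-9, Mul(3, 21)) = Add(-9, 63) = 54)
Function('N')(z, r) = Mul(2, r)
d = 54
Add(Mul(Function('N')(4, 5), -147), d) = Add(Mul(Mul(2, 5), -147), 54) = Add(Mul(10, -147), 54) = Add(-1470, 54) = -1416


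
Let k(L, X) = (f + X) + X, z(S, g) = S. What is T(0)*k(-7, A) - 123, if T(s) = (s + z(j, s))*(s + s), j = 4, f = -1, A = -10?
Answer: -123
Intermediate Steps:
T(s) = 2*s*(4 + s) (T(s) = (s + 4)*(s + s) = (4 + s)*(2*s) = 2*s*(4 + s))
k(L, X) = -1 + 2*X (k(L, X) = (-1 + X) + X = -1 + 2*X)
T(0)*k(-7, A) - 123 = (2*0*(4 + 0))*(-1 + 2*(-10)) - 123 = (2*0*4)*(-1 - 20) - 123 = 0*(-21) - 123 = 0 - 123 = -123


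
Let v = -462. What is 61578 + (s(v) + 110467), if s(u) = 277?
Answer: 172322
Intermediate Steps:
61578 + (s(v) + 110467) = 61578 + (277 + 110467) = 61578 + 110744 = 172322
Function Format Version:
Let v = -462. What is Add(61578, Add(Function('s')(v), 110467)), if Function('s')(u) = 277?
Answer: 172322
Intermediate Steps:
Add(61578, Add(Function('s')(v), 110467)) = Add(61578, Add(277, 110467)) = Add(61578, 110744) = 172322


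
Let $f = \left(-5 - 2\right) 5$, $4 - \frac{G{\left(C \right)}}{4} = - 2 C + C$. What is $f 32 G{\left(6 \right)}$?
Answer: $-44800$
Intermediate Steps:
$G{\left(C \right)} = 16 + 4 C$ ($G{\left(C \right)} = 16 - 4 \left(- 2 C + C\right) = 16 - 4 \left(- C\right) = 16 + 4 C$)
$f = -35$ ($f = \left(-7\right) 5 = -35$)
$f 32 G{\left(6 \right)} = \left(-35\right) 32 \left(16 + 4 \cdot 6\right) = - 1120 \left(16 + 24\right) = \left(-1120\right) 40 = -44800$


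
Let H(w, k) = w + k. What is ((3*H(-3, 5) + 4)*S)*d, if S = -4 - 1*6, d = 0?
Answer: 0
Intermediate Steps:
H(w, k) = k + w
S = -10 (S = -4 - 6 = -10)
((3*H(-3, 5) + 4)*S)*d = ((3*(5 - 3) + 4)*(-10))*0 = ((3*2 + 4)*(-10))*0 = ((6 + 4)*(-10))*0 = (10*(-10))*0 = -100*0 = 0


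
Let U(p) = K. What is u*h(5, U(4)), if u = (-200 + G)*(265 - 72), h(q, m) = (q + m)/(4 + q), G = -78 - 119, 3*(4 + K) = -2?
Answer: -76621/27 ≈ -2837.8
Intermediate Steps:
K = -14/3 (K = -4 + (⅓)*(-2) = -4 - ⅔ = -14/3 ≈ -4.6667)
U(p) = -14/3
G = -197
h(q, m) = (m + q)/(4 + q)
u = -76621 (u = (-200 - 197)*(265 - 72) = -397*193 = -76621)
u*h(5, U(4)) = -76621*(-14/3 + 5)/(4 + 5) = -76621/(9*3) = -76621*1/27 = -76621/27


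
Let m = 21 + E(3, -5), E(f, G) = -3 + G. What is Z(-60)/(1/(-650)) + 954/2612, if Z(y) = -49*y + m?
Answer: -2506801223/1306 ≈ -1.9195e+6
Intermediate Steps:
m = 13 (m = 21 + (-3 - 5) = 21 - 8 = 13)
Z(y) = 13 - 49*y (Z(y) = -49*y + 13 = 13 - 49*y)
Z(-60)/(1/(-650)) + 954/2612 = (13 - 49*(-60))/(1/(-650)) + 954/2612 = (13 + 2940)/(-1/650) + 954*(1/2612) = 2953*(-650) + 477/1306 = -1919450 + 477/1306 = -2506801223/1306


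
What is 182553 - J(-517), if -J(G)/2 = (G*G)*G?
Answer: -276194273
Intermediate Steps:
J(G) = -2*G³ (J(G) = -2*G*G*G = -2*G²*G = -2*G³)
182553 - J(-517) = 182553 - (-2)*(-517)³ = 182553 - (-2)*(-138188413) = 182553 - 1*276376826 = 182553 - 276376826 = -276194273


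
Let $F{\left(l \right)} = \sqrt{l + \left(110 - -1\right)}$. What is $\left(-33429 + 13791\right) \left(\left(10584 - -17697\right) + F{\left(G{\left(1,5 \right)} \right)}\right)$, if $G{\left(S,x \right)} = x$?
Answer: $-555382278 - 39276 \sqrt{29} \approx -5.5559 \cdot 10^{8}$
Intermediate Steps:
$F{\left(l \right)} = \sqrt{111 + l}$ ($F{\left(l \right)} = \sqrt{l + \left(110 + 1\right)} = \sqrt{l + 111} = \sqrt{111 + l}$)
$\left(-33429 + 13791\right) \left(\left(10584 - -17697\right) + F{\left(G{\left(1,5 \right)} \right)}\right) = \left(-33429 + 13791\right) \left(\left(10584 - -17697\right) + \sqrt{111 + 5}\right) = - 19638 \left(\left(10584 + 17697\right) + \sqrt{116}\right) = - 19638 \left(28281 + 2 \sqrt{29}\right) = -555382278 - 39276 \sqrt{29}$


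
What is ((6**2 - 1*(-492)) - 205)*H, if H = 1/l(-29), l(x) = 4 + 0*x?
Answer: 323/4 ≈ 80.750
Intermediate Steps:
l(x) = 4 (l(x) = 4 + 0 = 4)
H = 1/4 ≈ 0.25000
((6**2 - 1*(-492)) - 205)*H = ((6**2 - 1*(-492)) - 205)*(1/4) = ((36 + 492) - 205)*(1/4) = (528 - 205)*(1/4) = 323*(1/4) = 323/4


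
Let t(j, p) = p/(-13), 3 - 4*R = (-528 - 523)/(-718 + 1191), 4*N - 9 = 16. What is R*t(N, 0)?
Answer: 0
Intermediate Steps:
N = 25/4 (N = 9/4 + (1/4)*16 = 9/4 + 4 = 25/4 ≈ 6.2500)
R = 1235/946 (R = 3/4 - (-528 - 523)/(4*(-718 + 1191)) = 3/4 - (-1051)/(4*473) = 3/4 - 1/4*(-1051/473) = 3/4 + 1051/1892 = 1235/946 ≈ 1.3055)
t(j, p) = -p/13 (t(j, p) = p*(-1/13) = -p/13)
R*t(N, 0) = 1235*(-1/13*0)/946 = (1235/946)*0 = 0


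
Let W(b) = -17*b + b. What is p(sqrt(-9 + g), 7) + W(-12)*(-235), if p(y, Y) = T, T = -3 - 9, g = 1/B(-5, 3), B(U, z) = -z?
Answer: -45132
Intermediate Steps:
W(b) = -16*b
g = -1/3 (g = 1/(-1*3) = 1/(-3) = -1/3 ≈ -0.33333)
T = -12
p(y, Y) = -12
p(sqrt(-9 + g), 7) + W(-12)*(-235) = -12 - 16*(-12)*(-235) = -12 + 192*(-235) = -12 - 45120 = -45132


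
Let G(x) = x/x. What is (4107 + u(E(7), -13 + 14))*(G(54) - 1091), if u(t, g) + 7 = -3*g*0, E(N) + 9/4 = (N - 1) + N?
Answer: -4469000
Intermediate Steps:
G(x) = 1
E(N) = -13/4 + 2*N (E(N) = -9/4 + ((N - 1) + N) = -9/4 + ((-1 + N) + N) = -9/4 + (-1 + 2*N) = -13/4 + 2*N)
u(t, g) = -7 (u(t, g) = -7 - 3*g*0 = -7 + 0 = -7)
(4107 + u(E(7), -13 + 14))*(G(54) - 1091) = (4107 - 7)*(1 - 1091) = 4100*(-1090) = -4469000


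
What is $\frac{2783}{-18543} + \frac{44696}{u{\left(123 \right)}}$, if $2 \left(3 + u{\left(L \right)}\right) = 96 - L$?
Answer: $- \frac{552562565}{203973} \approx -2709.0$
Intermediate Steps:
$u{\left(L \right)} = 45 - \frac{L}{2}$ ($u{\left(L \right)} = -3 + \frac{96 - L}{2} = -3 - \left(-48 + \frac{L}{2}\right) = 45 - \frac{L}{2}$)
$\frac{2783}{-18543} + \frac{44696}{u{\left(123 \right)}} = \frac{2783}{-18543} + \frac{44696}{45 - \frac{123}{2}} = 2783 \left(- \frac{1}{18543}\right) + \frac{44696}{45 - \frac{123}{2}} = - \frac{2783}{18543} + \frac{44696}{- \frac{33}{2}} = - \frac{2783}{18543} + 44696 \left(- \frac{2}{33}\right) = - \frac{2783}{18543} - \frac{89392}{33} = - \frac{552562565}{203973}$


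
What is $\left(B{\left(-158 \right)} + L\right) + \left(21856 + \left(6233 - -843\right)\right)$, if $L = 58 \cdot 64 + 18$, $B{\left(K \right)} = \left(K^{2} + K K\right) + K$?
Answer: $82432$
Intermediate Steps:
$B{\left(K \right)} = K + 2 K^{2}$ ($B{\left(K \right)} = \left(K^{2} + K^{2}\right) + K = 2 K^{2} + K = K + 2 K^{2}$)
$L = 3730$ ($L = 3712 + 18 = 3730$)
$\left(B{\left(-158 \right)} + L\right) + \left(21856 + \left(6233 - -843\right)\right) = \left(- 158 \left(1 + 2 \left(-158\right)\right) + 3730\right) + \left(21856 + \left(6233 - -843\right)\right) = \left(- 158 \left(1 - 316\right) + 3730\right) + \left(21856 + \left(6233 + 843\right)\right) = \left(\left(-158\right) \left(-315\right) + 3730\right) + \left(21856 + 7076\right) = \left(49770 + 3730\right) + 28932 = 53500 + 28932 = 82432$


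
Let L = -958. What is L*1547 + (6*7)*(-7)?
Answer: -1482320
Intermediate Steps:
L*1547 + (6*7)*(-7) = -958*1547 + (6*7)*(-7) = -1482026 + 42*(-7) = -1482026 - 294 = -1482320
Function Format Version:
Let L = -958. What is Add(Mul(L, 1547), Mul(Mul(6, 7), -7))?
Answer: -1482320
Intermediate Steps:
Add(Mul(L, 1547), Mul(Mul(6, 7), -7)) = Add(Mul(-958, 1547), Mul(Mul(6, 7), -7)) = Add(-1482026, Mul(42, -7)) = Add(-1482026, -294) = -1482320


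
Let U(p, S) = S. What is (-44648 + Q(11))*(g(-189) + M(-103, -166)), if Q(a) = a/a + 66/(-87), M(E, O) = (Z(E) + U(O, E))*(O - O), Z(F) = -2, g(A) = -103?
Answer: 133362855/29 ≈ 4.5987e+6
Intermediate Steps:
M(E, O) = 0 (M(E, O) = (-2 + E)*(O - O) = (-2 + E)*0 = 0)
Q(a) = 7/29 (Q(a) = 1 + 66*(-1/87) = 1 - 22/29 = 7/29)
(-44648 + Q(11))*(g(-189) + M(-103, -166)) = (-44648 + 7/29)*(-103 + 0) = -1294785/29*(-103) = 133362855/29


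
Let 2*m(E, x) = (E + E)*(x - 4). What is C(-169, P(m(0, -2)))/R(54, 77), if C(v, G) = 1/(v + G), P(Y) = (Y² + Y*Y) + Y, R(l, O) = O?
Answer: -1/13013 ≈ -7.6846e-5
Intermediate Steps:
m(E, x) = E*(-4 + x) (m(E, x) = ((E + E)*(x - 4))/2 = ((2*E)*(-4 + x))/2 = (2*E*(-4 + x))/2 = E*(-4 + x))
P(Y) = Y + 2*Y² (P(Y) = (Y² + Y²) + Y = 2*Y² + Y = Y + 2*Y²)
C(v, G) = 1/(G + v)
C(-169, P(m(0, -2)))/R(54, 77) = 1/((0*(-4 - 2))*(1 + 2*(0*(-4 - 2))) - 169*77) = (1/77)/((0*(-6))*(1 + 2*(0*(-6))) - 169) = (1/77)/(0*(1 + 2*0) - 169) = (1/77)/(0*(1 + 0) - 169) = (1/77)/(0*1 - 169) = (1/77)/(0 - 169) = (1/77)/(-169) = -1/169*1/77 = -1/13013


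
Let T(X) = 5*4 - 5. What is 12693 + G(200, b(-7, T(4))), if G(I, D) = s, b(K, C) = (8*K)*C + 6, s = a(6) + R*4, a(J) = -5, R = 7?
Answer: 12716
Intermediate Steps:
T(X) = 15 (T(X) = 20 - 5 = 15)
s = 23 (s = -5 + 7*4 = -5 + 28 = 23)
b(K, C) = 6 + 8*C*K (b(K, C) = 8*C*K + 6 = 6 + 8*C*K)
G(I, D) = 23
12693 + G(200, b(-7, T(4))) = 12693 + 23 = 12716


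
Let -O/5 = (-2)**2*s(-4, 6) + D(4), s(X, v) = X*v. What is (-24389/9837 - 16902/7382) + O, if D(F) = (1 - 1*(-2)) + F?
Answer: 15984071029/36308367 ≈ 440.23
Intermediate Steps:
D(F) = 3 + F (D(F) = (1 + 2) + F = 3 + F)
O = 445 (O = -5*((-2)**2*(-4*6) + (3 + 4)) = -5*(4*(-24) + 7) = -5*(-96 + 7) = -5*(-89) = 445)
(-24389/9837 - 16902/7382) + O = (-24389/9837 - 16902/7382) + 445 = (-24389*1/9837 - 16902*1/7382) + 445 = (-24389/9837 - 8451/3691) + 445 = -173152286/36308367 + 445 = 15984071029/36308367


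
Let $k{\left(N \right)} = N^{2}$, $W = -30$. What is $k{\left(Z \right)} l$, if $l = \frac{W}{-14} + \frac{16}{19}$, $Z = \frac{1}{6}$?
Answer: $\frac{397}{4788} \approx 0.082916$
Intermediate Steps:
$Z = \frac{1}{6} \approx 0.16667$
$l = \frac{397}{133}$ ($l = - \frac{30}{-14} + \frac{16}{19} = \left(-30\right) \left(- \frac{1}{14}\right) + 16 \cdot \frac{1}{19} = \frac{15}{7} + \frac{16}{19} = \frac{397}{133} \approx 2.985$)
$k{\left(Z \right)} l = \left(\frac{1}{6}\right)^{2} \cdot \frac{397}{133} = \frac{1}{36} \cdot \frac{397}{133} = \frac{397}{4788}$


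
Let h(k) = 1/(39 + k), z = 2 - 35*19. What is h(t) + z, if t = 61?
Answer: -66299/100 ≈ -662.99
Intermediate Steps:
z = -663 (z = 2 - 665 = -663)
h(t) + z = 1/(39 + 61) - 663 = 1/100 - 663 = -66299/100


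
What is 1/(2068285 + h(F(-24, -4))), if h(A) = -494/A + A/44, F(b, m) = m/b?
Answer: 264/545244745 ≈ 4.8419e-7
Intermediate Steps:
h(A) = -494/A + A/44 (h(A) = -494/A + A*(1/44) = -494/A + A/44)
1/(2068285 + h(F(-24, -4))) = 1/(2068285 + (-494/((-4/(-24))) + (-4/(-24))/44)) = 1/(2068285 + (-494/((-4*(-1/24))) + (-4*(-1/24))/44)) = 1/(2068285 + (-494/⅙ + (1/44)*(⅙))) = 1/(2068285 + (-494*6 + 1/264)) = 1/(2068285 + (-2964 + 1/264)) = 1/(2068285 - 782495/264) = 1/(545244745/264) = 264/545244745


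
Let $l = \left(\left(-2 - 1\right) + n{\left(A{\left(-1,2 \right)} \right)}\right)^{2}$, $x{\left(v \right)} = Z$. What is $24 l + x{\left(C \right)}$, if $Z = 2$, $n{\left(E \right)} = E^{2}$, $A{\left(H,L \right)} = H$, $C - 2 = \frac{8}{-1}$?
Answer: $98$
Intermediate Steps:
$C = -6$ ($C = 2 + \frac{8}{-1} = 2 + 8 \left(-1\right) = 2 - 8 = -6$)
$x{\left(v \right)} = 2$
$l = 4$ ($l = \left(\left(-2 - 1\right) + \left(-1\right)^{2}\right)^{2} = \left(\left(-2 - 1\right) + 1\right)^{2} = \left(-3 + 1\right)^{2} = \left(-2\right)^{2} = 4$)
$24 l + x{\left(C \right)} = 24 \cdot 4 + 2 = 96 + 2 = 98$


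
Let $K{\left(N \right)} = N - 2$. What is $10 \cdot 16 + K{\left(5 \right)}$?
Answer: $163$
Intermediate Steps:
$K{\left(N \right)} = -2 + N$
$10 \cdot 16 + K{\left(5 \right)} = 10 \cdot 16 + \left(-2 + 5\right) = 160 + 3 = 163$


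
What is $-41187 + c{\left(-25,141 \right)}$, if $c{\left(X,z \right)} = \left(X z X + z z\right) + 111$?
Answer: $66930$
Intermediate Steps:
$c{\left(X,z \right)} = 111 + z^{2} + z X^{2}$ ($c{\left(X,z \right)} = \left(z X^{2} + z^{2}\right) + 111 = \left(z^{2} + z X^{2}\right) + 111 = 111 + z^{2} + z X^{2}$)
$-41187 + c{\left(-25,141 \right)} = -41187 + \left(111 + 141^{2} + 141 \left(-25\right)^{2}\right) = -41187 + \left(111 + 19881 + 141 \cdot 625\right) = -41187 + \left(111 + 19881 + 88125\right) = -41187 + 108117 = 66930$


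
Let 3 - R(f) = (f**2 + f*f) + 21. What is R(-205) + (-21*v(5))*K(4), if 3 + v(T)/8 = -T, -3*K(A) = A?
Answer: -85860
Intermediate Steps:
K(A) = -A/3
v(T) = -24 - 8*T (v(T) = -24 + 8*(-T) = -24 - 8*T)
R(f) = -18 - 2*f**2 (R(f) = 3 - ((f**2 + f*f) + 21) = 3 - ((f**2 + f**2) + 21) = 3 - (2*f**2 + 21) = 3 - (21 + 2*f**2) = 3 + (-21 - 2*f**2) = -18 - 2*f**2)
R(-205) + (-21*v(5))*K(4) = (-18 - 2*(-205)**2) + (-21*(-24 - 8*5))*(-1/3*4) = (-18 - 2*42025) - 21*(-24 - 40)*(-4/3) = (-18 - 84050) - 21*(-64)*(-4/3) = -84068 + 1344*(-4/3) = -84068 - 1792 = -85860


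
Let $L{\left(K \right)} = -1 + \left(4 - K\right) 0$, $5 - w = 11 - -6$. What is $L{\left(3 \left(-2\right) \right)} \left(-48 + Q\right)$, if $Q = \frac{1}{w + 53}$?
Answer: $\frac{1967}{41} \approx 47.976$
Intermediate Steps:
$w = -12$ ($w = 5 - \left(11 - -6\right) = 5 - \left(11 + 6\right) = 5 - 17 = -12$)
$L{\left(K \right)} = -1$ ($L{\left(K \right)} = -1 + 0 = -1$)
$Q = \frac{1}{41}$ ($Q = \frac{1}{-12 + 53} = \frac{1}{41} \approx 0.02439$)
$L{\left(3 \left(-2\right) \right)} \left(-48 + Q\right) = - (-48 + \frac{1}{41}) = \left(-1\right) \left(- \frac{1967}{41}\right) = \frac{1967}{41}$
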